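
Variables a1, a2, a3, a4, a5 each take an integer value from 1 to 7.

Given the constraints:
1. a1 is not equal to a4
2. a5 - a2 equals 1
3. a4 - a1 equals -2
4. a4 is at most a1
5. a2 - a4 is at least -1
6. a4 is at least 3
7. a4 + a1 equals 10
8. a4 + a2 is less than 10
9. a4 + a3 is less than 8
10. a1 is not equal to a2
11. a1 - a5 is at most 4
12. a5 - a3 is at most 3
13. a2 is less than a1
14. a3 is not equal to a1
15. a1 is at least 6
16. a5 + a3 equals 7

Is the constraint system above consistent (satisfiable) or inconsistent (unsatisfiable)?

Satisfiable

Setting (a1, a2, a3, a4, a5) = (6, 3, 3, 4, 4) satisfies everything: constraint 2: a5 - a2 = 1; constraint 3: a4 - a1 = -2, and the others follow.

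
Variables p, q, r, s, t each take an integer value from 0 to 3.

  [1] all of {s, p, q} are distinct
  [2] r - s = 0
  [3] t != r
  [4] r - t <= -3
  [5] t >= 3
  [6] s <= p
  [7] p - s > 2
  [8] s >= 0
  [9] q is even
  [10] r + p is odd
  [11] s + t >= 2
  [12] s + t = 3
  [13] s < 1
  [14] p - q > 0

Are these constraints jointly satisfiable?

Take p = 3, q = 2, r = 0, s = 0, t = 3. Then constraint 2: r - s = 0; constraint 4: r - t = -3, and every other listed constraint is also met.

Satisfiable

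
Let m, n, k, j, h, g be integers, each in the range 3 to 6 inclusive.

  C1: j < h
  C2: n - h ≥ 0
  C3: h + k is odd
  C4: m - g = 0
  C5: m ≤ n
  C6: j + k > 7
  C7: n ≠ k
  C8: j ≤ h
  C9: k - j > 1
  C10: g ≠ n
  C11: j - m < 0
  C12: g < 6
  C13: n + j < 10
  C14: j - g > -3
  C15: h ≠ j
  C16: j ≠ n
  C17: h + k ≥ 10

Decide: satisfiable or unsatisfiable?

Satisfiable

Try m = 5, n = 6, k = 5, j = 3, h = 6, g = 5.
Check constraint 2: n - h = 0; constraint 4: m - g = 0. The remaining constraints are straightforward to verify.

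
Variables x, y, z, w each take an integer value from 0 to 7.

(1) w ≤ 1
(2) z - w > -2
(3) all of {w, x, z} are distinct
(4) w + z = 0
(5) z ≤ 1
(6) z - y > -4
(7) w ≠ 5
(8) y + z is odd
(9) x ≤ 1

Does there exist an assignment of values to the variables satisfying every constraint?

Unsatisfiable

Constraints 1, 5, and 9 confine each of w, x, z to the 2 values {0, 1} (the domain already gives each ≥ 0).
Constraint 3 requires all 3 of them to be distinct, but only 2 values are available — impossible by the pigeonhole principle.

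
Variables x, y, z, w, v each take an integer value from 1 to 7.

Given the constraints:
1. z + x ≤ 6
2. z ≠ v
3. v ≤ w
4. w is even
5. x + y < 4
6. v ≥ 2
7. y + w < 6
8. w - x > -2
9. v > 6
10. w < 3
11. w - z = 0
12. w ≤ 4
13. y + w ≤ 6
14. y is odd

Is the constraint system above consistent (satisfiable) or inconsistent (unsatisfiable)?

From constraint 9: v ≥ 7. From constraints 3 and 12: v ≤ w and w ≤ 4, so v ≤ 4. But 4 < 7, so no value of v works.

Unsatisfiable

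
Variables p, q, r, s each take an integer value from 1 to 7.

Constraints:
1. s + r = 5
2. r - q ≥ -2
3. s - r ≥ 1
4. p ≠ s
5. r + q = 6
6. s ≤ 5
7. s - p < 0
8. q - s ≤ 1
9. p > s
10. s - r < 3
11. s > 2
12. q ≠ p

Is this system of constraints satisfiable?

The assignment p = 5, q = 4, r = 2, s = 3 works:
  constraint 1 holds since s + r = 5.
  constraint 2 holds since r - q = -2.
The rest check out directly.

Satisfiable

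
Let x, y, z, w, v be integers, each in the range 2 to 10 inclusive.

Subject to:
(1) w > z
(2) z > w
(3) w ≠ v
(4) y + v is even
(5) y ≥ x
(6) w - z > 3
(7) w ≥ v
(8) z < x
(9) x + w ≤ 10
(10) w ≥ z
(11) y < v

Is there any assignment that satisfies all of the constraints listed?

Unsatisfiable

Constraints 2, 5, 7, 8, and 11 give x ≤ y, y < v, v ≤ w, w < z, z < x. Chaining: x ≤ y < v ≤ w < z < x, which forces x < x — impossible.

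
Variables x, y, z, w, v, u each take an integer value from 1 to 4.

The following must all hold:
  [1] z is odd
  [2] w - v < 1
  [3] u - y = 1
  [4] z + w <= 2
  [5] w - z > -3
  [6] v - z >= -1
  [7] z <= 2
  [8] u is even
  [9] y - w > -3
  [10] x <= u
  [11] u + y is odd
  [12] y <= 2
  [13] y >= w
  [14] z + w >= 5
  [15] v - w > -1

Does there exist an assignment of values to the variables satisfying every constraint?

Unsatisfiable

From constraint 7: z ≤ 2. From constraints 12 and 13: w ≤ y ≤ 2. Hence z + w ≤ 4. But constraint 14 requires z + w ≥ 5, and 5 > 4. Contradiction.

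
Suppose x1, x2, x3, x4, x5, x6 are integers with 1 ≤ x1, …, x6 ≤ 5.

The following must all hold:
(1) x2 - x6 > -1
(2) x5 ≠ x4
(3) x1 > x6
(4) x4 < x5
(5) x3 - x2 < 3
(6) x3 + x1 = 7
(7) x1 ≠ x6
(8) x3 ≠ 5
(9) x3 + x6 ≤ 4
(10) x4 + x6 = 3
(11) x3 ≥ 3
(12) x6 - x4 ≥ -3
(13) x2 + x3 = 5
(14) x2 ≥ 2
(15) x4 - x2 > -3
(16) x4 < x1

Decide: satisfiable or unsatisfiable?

Satisfiable

Setting (x1, x2, x3, x4, x5, x6) = (4, 2, 3, 2, 3, 1) satisfies everything: constraint 1: x2 - x6 = 1; constraint 5: x3 - x2 = 1; constraint 6: x3 + x1 = 7, and the others follow.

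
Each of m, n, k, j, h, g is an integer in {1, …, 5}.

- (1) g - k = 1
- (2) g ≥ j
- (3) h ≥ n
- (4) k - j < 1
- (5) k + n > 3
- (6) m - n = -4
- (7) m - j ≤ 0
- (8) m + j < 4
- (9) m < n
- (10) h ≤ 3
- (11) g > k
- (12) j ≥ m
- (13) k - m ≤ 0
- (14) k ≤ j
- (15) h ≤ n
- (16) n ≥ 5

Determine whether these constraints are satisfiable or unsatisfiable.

Unsatisfiable

From constraints 3 and 16: h ≥ n and n ≥ 5, so h ≥ 5. From constraint 10: h ≤ 3. But 3 < 5, so no value of h works.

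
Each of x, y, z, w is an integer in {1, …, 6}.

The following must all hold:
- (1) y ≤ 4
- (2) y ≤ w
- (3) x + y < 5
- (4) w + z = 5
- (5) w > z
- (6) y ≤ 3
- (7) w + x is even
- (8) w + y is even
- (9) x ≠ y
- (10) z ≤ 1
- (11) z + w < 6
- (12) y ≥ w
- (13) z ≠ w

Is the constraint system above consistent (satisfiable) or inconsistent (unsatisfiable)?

Unsatisfiable

From constraints 6 and 12: w ≤ y ≤ 3. From constraint 10: z ≤ 1. Hence w + z ≤ 4. But constraint 4 requires w + z = 5, and 5 > 4. Contradiction.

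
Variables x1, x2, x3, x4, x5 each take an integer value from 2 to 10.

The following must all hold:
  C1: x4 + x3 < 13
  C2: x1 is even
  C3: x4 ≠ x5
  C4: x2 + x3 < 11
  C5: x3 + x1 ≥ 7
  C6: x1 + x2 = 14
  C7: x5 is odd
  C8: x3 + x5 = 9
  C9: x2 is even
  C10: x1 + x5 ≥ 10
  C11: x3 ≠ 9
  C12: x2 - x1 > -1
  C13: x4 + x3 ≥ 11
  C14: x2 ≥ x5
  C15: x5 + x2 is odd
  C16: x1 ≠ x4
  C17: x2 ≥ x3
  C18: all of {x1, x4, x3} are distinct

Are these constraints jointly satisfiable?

One satisfying assignment is x1 = 6, x2 = 8, x3 = 2, x4 = 9, x5 = 7.
For the less obvious constraints — constraint 1: x4 + x3 = 11; constraint 4: x2 + x3 = 10; constraint 5: x3 + x1 = 8 — and the others hold by inspection.

Satisfiable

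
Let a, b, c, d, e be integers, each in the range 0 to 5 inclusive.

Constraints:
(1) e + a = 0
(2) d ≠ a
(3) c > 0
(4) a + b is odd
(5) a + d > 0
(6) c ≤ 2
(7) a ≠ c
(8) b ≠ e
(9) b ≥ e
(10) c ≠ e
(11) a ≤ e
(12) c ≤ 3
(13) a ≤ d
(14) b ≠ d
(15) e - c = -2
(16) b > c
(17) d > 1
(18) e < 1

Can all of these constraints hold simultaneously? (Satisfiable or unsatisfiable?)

Satisfiable

Try a = 0, b = 5, c = 2, d = 3, e = 0.
Check constraint 1: e + a = 0; constraint 5: a + d = 3; constraint 15: e - c = -2. The remaining constraints are straightforward to verify.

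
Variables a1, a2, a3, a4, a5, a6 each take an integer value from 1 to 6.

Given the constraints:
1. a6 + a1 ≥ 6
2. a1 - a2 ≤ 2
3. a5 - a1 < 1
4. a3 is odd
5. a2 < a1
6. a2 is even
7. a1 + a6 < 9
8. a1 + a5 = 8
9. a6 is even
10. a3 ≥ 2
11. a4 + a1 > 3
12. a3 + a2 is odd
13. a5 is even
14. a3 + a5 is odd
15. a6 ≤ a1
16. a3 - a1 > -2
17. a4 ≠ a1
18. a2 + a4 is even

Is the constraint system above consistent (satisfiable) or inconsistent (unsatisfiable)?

Take a1 = 4, a2 = 2, a3 = 5, a4 = 2, a5 = 4, a6 = 2. Then constraint 1: a6 + a1 = 6; constraint 2: a1 - a2 = 2, and every other listed constraint is also met.

Satisfiable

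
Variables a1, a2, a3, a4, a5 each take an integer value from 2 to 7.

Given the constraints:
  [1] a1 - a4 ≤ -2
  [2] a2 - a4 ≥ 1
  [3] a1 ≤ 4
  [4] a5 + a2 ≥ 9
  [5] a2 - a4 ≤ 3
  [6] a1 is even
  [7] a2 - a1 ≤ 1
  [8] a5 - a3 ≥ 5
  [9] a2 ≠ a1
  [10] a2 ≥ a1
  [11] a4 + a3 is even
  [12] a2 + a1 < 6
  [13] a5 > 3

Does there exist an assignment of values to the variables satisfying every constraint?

Unsatisfiable

Constraints 1, 2, and 7 give a1 − a2 ≥ -1, a2 − a4 ≥ 1, a4 − a1 ≥ 2.
Adding all 3 inequalities: the left sides telescope to 0, and the right sides sum to (-1) + 1 + 2 = 2. So 0 ≥ 2, which is false.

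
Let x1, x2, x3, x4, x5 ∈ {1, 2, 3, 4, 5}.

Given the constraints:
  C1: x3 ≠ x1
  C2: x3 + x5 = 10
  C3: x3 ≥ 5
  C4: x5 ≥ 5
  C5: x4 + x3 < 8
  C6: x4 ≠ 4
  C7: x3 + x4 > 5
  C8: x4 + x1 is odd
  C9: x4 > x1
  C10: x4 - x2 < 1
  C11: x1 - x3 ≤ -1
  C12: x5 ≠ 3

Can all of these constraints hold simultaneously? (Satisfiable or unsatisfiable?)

Satisfiable

One satisfying assignment is x1 = 1, x2 = 3, x3 = 5, x4 = 2, x5 = 5.
For the less obvious constraints — constraint 2: x3 + x5 = 10; constraint 5: x4 + x3 = 7; constraint 7: x3 + x4 = 7 — and the others hold by inspection.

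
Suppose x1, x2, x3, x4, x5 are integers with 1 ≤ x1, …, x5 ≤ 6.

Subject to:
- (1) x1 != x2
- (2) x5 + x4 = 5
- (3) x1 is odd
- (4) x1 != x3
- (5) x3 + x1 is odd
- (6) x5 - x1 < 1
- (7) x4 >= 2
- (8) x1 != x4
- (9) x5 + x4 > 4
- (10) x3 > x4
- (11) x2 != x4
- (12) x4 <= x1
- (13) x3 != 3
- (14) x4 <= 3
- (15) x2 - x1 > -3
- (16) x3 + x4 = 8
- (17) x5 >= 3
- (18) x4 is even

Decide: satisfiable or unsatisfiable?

Satisfiable

Take x1 = 5, x2 = 3, x3 = 6, x4 = 2, x5 = 3. Then constraint 2: x5 + x4 = 5; constraint 6: x5 - x1 = -2, and every other listed constraint is also met.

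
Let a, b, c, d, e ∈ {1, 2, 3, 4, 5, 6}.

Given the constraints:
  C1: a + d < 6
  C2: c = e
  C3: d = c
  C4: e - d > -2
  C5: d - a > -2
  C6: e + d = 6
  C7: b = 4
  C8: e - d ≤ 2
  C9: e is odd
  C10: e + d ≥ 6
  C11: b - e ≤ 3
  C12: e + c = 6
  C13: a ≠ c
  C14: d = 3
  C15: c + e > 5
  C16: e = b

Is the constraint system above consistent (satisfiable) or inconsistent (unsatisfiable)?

Unsatisfiable

Constraint 14 fixes d = 3 and constraint 7 fixes b = 4. Constraints 2, 3, and 16 give d = c = e = b, so d = b. But 3 ≠ 4 — contradiction.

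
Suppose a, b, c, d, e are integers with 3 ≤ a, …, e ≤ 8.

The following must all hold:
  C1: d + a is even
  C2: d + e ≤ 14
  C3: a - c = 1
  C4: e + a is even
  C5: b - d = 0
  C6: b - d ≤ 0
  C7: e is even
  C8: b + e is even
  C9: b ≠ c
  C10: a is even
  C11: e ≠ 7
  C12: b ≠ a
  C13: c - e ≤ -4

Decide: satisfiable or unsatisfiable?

Satisfiable

Take a = 4, b = 6, c = 3, d = 6, e = 8. Then constraint 2: d + e = 14; constraint 3: a - c = 1; constraint 5: b - d = 0, and every other listed constraint is also met.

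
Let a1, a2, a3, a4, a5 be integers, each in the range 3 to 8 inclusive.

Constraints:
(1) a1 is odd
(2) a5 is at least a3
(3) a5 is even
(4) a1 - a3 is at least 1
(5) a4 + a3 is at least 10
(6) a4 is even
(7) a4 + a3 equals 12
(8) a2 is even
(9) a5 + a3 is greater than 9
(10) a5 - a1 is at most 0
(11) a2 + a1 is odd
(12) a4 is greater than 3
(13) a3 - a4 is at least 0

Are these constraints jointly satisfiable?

Setting (a1, a2, a3, a4, a5) = (7, 6, 6, 6, 6) satisfies everything: constraint 4: a1 - a3 = 1; constraint 5: a4 + a3 = 12, and the others follow.

Satisfiable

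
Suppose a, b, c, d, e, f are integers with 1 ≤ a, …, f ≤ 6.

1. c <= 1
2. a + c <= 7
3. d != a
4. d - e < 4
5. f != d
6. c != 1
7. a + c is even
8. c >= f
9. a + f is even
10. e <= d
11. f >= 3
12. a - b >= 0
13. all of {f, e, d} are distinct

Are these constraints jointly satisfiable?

From constraints 8 and 11: c ≥ f and f ≥ 3, so c ≥ 3. From constraint 1: c ≤ 1. But 1 < 3, so no value of c works.

Unsatisfiable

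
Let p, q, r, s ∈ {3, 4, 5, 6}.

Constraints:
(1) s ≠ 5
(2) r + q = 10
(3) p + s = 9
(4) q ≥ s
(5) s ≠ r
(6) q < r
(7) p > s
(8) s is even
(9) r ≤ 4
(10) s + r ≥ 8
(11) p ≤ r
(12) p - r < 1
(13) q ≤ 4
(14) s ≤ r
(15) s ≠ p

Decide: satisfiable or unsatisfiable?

From constraints 9 and 11: p ≤ r ≤ 4. From constraints 4 and 13: s ≤ q ≤ 4. Hence p + s ≤ 8. But constraint 3 requires p + s = 9, and 9 > 8. Contradiction.

Unsatisfiable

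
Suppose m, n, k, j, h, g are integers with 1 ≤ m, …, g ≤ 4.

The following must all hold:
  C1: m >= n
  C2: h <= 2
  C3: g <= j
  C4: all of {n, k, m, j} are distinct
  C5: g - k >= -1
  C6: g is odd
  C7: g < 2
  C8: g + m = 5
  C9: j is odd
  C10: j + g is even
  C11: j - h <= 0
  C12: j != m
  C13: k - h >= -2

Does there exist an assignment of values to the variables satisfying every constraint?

Satisfiable

Take m = 4, n = 3, k = 2, j = 1, h = 1, g = 1. Then constraint 5: g - k = -1; constraint 8: g + m = 5, and every other listed constraint is also met.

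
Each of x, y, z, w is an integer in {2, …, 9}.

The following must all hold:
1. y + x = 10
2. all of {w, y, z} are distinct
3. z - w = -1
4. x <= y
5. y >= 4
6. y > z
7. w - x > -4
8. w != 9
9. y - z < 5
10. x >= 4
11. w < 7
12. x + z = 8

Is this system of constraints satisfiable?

Satisfiable

Try x = 5, y = 5, z = 3, w = 4.
Check constraint 1: y + x = 10; constraint 3: z - w = -1. The remaining constraints are straightforward to verify.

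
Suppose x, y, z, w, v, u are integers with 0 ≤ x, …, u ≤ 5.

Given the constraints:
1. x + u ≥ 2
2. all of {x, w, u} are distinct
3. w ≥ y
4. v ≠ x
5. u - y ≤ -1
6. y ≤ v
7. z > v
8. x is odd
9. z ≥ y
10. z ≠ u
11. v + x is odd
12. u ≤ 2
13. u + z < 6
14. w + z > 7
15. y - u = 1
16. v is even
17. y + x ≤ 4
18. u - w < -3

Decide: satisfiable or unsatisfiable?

Satisfiable

Take x = 3, y = 1, z = 5, w = 5, v = 2, u = 0. Then constraint 1: x + u = 3; constraint 5: u - y = -1; constraint 13: u + z = 5, and every other listed constraint is also met.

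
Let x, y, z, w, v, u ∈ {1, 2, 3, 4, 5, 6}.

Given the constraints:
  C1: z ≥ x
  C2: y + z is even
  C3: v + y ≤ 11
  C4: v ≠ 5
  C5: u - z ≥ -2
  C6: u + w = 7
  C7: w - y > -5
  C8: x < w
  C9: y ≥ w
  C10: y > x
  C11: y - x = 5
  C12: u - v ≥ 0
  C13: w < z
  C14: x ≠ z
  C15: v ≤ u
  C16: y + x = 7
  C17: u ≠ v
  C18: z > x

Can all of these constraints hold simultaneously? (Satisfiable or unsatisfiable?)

The assignment x = 1, y = 6, z = 4, w = 2, v = 2, u = 5 works:
  constraint 3 holds since v + y = 8.
  constraint 5 holds since u - z = 1.
  constraint 6 holds since u + w = 7.
The rest check out directly.

Satisfiable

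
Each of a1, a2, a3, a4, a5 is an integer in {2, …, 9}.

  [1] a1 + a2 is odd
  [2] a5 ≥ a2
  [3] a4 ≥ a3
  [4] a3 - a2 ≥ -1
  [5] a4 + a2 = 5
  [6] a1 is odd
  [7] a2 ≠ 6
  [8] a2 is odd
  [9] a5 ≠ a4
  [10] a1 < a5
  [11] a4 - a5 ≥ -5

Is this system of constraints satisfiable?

Constraint 6 makes a1 odd and constraint 8 makes a2 odd, so a1 + a2 must be even. Constraint 1 says a1 + a2 is odd — contradiction.

Unsatisfiable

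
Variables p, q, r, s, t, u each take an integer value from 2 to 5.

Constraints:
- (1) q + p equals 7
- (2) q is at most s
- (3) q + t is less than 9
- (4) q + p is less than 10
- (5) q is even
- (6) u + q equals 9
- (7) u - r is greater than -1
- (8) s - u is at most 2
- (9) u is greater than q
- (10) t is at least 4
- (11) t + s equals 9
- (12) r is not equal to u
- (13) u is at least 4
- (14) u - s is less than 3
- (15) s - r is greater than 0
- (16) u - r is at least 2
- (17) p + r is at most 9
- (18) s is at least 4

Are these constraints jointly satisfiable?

Satisfiable

Setting (p, q, r, s, t, u) = (3, 4, 3, 5, 4, 5) satisfies everything: constraint 1: q + p = 7; constraint 3: q + t = 8; constraint 4: q + p = 7, and the others follow.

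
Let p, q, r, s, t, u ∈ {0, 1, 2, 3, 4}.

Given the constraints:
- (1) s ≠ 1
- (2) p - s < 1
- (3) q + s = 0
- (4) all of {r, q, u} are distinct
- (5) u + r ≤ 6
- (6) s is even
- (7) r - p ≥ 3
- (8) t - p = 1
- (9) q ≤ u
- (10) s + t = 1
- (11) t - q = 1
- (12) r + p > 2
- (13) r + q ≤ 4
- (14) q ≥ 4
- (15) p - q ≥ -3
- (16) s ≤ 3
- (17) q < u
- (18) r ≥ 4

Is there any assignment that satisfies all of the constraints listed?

Unsatisfiable

From constraints 9 and 14: u ≥ q ≥ 4. From constraint 18: r ≥ 4. Hence u + r ≥ 8. But constraint 5 requires u + r ≤ 6, and 6 < 8. Contradiction.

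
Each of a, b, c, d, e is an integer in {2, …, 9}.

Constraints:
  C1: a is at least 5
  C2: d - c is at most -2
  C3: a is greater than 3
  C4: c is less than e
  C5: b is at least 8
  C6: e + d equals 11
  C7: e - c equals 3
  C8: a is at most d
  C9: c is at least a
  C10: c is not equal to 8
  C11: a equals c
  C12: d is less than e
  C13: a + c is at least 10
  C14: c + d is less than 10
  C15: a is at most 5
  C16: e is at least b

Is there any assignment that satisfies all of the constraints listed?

Unsatisfiable

From constraints 5 and 16: e ≥ b ≥ 8. From constraints 1 and 8: d ≥ a ≥ 5. Hence e + d ≥ 13. But constraint 6 requires e + d = 11, and 11 < 13. Contradiction.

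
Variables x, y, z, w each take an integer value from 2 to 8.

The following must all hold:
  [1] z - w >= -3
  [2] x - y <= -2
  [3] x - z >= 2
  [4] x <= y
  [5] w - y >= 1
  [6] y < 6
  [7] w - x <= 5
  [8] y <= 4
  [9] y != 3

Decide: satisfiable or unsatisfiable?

Unsatisfiable

Constraints 1, 2, 3, and 5 give x − z ≥ 2, z − w ≥ -3, w − y ≥ 1, y − x ≥ 2.
Adding all 4 inequalities: the left sides telescope to 0, and the right sides sum to 2 + (-3) + 1 + 2 = 2. So 0 ≥ 2, which is false.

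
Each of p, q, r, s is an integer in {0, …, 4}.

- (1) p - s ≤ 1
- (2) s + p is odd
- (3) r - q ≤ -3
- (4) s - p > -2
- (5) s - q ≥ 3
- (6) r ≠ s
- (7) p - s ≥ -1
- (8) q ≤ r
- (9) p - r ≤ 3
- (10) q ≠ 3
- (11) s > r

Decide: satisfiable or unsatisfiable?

Unsatisfiable

Constraints 3, 5, 7, and 9 give r − p ≥ -3, p − s ≥ -1, s − q ≥ 3, q − r ≥ 3.
Adding all 4 inequalities: the left sides telescope to 0, and the right sides sum to (-3) + (-1) + 3 + 3 = 2. So 0 ≥ 2, which is false.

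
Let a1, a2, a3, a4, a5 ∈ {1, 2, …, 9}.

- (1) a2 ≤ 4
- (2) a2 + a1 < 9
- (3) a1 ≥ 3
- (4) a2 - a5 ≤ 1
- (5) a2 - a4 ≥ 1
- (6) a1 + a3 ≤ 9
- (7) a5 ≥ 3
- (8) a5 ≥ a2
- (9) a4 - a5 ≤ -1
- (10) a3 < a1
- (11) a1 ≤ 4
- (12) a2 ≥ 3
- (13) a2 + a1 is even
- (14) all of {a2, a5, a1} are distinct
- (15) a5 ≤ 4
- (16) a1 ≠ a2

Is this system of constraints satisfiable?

Unsatisfiable

Constraints 1, 3, 7, 11, 12, and 15 confine each of a2, a5, a1 to the 2 values {3, 4}.
Constraint 14 requires all 3 of them to be distinct, but only 2 values are available — impossible by the pigeonhole principle.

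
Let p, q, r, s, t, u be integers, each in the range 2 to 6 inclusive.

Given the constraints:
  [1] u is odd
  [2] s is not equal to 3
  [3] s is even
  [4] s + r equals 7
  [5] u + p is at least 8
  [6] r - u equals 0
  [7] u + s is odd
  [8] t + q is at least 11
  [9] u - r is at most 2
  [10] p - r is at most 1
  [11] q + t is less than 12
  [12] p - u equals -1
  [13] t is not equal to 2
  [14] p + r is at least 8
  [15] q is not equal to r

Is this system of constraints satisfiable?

Satisfiable

Try p = 4, q = 6, r = 5, s = 2, t = 5, u = 5.
Check constraint 4: s + r = 7; constraint 5: u + p = 9; constraint 6: r - u = 0. The remaining constraints are straightforward to verify.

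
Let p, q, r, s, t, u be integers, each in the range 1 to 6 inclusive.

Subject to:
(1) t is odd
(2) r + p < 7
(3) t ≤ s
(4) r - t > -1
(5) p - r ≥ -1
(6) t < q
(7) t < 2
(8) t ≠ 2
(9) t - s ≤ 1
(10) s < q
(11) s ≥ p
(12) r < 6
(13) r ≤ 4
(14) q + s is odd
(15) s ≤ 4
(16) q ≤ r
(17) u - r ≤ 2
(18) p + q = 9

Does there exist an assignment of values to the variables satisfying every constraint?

From constraints 11 and 15: p ≤ s ≤ 4. From constraints 13 and 16: q ≤ r ≤ 4. Hence p + q ≤ 8. But constraint 18 requires p + q = 9, and 9 > 8. Contradiction.

Unsatisfiable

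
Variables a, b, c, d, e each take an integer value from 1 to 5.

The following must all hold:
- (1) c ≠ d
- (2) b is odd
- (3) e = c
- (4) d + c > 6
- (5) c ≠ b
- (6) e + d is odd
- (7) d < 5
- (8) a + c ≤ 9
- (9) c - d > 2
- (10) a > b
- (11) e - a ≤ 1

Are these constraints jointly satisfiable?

Satisfiable

One satisfying assignment is a = 4, b = 1, c = 5, d = 2, e = 5.
For the less obvious constraints — constraint 4: d + c = 7; constraint 8: a + c = 9 — and the others hold by inspection.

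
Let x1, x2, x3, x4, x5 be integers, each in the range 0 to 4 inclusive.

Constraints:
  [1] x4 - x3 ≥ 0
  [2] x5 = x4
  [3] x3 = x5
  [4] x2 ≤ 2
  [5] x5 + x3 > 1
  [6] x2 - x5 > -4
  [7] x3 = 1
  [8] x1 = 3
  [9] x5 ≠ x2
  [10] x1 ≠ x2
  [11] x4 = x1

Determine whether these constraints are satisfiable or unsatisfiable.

Constraint 7 fixes x3 = 1 and constraint 8 fixes x1 = 3. Constraints 2, 3, and 11 give x3 = x5 = x4 = x1, so x3 = x1. But 1 ≠ 3 — contradiction.

Unsatisfiable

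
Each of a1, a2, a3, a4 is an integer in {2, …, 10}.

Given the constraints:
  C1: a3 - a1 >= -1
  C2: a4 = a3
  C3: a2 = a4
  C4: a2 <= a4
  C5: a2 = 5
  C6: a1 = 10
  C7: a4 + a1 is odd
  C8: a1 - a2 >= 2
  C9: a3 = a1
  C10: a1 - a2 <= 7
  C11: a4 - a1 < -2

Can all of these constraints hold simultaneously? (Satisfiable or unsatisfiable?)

Unsatisfiable

Constraint 5 fixes a2 = 5 and constraint 6 fixes a1 = 10. Constraints 2, 3, and 9 give a2 = a4 = a3 = a1, so a2 = a1. But 5 ≠ 10 — contradiction.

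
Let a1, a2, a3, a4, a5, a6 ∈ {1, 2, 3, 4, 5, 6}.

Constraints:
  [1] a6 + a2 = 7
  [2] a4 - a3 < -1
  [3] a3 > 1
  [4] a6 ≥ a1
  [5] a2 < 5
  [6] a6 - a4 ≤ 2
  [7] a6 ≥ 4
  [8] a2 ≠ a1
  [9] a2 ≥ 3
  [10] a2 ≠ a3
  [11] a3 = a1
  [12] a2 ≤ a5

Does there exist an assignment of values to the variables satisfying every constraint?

Satisfiable

Setting (a1, a2, a3, a4, a5, a6) = (4, 3, 4, 2, 4, 4) satisfies everything: constraint 1: a6 + a2 = 7; constraint 2: a4 - a3 = -2, and the others follow.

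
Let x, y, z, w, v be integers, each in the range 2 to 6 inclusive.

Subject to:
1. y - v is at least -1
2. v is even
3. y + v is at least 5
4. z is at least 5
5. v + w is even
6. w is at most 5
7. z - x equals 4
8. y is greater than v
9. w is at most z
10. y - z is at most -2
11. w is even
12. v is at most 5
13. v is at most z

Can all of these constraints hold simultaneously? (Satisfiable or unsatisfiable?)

Satisfiable

One satisfying assignment is x = 2, y = 4, z = 6, w = 4, v = 2.
For the less obvious constraints — constraint 1: y - v = 2; constraint 3: y + v = 6 — and the others hold by inspection.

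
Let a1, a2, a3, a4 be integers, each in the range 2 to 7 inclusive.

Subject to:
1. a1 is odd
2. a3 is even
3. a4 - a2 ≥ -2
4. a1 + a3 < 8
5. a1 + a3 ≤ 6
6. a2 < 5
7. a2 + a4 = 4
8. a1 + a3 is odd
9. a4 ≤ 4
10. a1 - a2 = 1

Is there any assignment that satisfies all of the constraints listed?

One satisfying assignment is a1 = 3, a2 = 2, a3 = 2, a4 = 2.
For the less obvious constraints — constraint 3: a4 - a2 = 0; constraint 4: a1 + a3 = 5; constraint 5: a1 + a3 = 5 — and the others hold by inspection.

Satisfiable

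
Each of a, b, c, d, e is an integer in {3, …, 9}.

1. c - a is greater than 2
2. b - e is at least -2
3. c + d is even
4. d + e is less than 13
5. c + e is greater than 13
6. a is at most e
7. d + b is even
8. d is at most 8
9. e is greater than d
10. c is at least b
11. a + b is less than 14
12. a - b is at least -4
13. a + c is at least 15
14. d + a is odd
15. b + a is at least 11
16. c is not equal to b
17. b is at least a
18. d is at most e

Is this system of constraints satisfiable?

Satisfiable

Take a = 6, b = 7, c = 9, d = 3, e = 7. Then constraint 1: c - a = 3; constraint 2: b - e = 0; constraint 4: d + e = 10, and every other listed constraint is also met.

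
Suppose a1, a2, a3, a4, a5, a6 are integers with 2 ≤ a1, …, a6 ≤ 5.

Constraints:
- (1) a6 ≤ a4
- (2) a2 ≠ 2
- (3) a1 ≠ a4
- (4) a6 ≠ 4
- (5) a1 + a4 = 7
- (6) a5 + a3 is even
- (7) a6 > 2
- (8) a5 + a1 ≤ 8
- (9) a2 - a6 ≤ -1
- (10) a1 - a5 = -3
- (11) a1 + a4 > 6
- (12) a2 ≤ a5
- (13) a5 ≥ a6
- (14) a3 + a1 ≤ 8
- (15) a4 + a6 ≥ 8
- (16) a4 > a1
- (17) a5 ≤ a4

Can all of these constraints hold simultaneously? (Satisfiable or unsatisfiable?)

Satisfiable

Setting (a1, a2, a3, a4, a5, a6) = (2, 4, 3, 5, 5, 5) satisfies everything: constraint 5: a1 + a4 = 7; constraint 8: a5 + a1 = 7; constraint 9: a2 - a6 = -1, and the others follow.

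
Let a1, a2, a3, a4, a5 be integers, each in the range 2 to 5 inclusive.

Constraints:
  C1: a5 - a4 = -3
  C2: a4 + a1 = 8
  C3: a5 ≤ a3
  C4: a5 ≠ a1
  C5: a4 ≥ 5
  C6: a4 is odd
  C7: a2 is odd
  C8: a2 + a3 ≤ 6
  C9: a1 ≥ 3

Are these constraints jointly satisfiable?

Satisfiable

The assignment a1 = 3, a2 = 3, a3 = 2, a4 = 5, a5 = 2 works:
  constraint 1 holds since a5 - a4 = -3.
  constraint 2 holds since a4 + a1 = 8.
  constraint 8 holds since a2 + a3 = 5.
The rest check out directly.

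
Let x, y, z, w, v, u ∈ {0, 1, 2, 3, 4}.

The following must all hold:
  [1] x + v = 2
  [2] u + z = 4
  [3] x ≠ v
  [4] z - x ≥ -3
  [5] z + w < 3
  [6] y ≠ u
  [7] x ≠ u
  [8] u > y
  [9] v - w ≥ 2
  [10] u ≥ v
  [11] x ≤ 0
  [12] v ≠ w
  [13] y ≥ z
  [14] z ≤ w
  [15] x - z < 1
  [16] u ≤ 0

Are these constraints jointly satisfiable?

From constraint 11: x ≤ 0. From constraints 10 and 16: v ≤ u ≤ 0. Hence x + v ≤ 0. But constraint 1 requires x + v = 2, and 2 > 0. Contradiction.

Unsatisfiable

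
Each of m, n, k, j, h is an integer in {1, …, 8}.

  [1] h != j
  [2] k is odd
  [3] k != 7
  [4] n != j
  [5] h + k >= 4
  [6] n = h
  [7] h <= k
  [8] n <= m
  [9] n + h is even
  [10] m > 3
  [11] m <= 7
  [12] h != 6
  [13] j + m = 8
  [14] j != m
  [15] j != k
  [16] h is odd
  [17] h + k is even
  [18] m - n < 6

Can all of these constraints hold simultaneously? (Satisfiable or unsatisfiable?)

Satisfiable

Take m = 5, n = 1, k = 5, j = 3, h = 1. Then constraint 5: h + k = 6; constraint 13: j + m = 8; constraint 18: m - n = 4, and every other listed constraint is also met.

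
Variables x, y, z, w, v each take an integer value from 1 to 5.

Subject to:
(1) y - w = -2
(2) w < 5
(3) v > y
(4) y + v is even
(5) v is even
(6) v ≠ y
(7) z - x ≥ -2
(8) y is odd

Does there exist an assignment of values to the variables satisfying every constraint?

Constraint 8 makes y odd and constraint 5 makes v even, so y + v must be odd. Constraint 4 says y + v is even — contradiction.

Unsatisfiable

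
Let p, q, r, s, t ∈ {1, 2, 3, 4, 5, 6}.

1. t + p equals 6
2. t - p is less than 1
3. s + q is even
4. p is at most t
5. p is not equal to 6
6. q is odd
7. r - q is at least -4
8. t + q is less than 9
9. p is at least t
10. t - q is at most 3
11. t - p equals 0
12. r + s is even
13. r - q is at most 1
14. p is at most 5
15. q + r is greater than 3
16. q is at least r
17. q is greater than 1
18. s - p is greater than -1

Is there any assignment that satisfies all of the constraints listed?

Satisfiable

The assignment p = 3, q = 3, r = 1, s = 5, t = 3 works:
  constraint 1 holds since t + p = 6.
  constraint 2 holds since t - p = 0.
The rest check out directly.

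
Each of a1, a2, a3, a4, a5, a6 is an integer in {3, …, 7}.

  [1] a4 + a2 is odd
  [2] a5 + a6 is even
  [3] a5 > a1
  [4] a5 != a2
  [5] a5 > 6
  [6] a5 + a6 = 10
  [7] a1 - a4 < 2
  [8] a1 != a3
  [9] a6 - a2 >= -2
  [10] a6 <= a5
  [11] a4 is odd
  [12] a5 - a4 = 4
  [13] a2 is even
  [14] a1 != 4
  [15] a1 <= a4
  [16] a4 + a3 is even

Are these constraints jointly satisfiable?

Try a1 = 3, a2 = 4, a3 = 7, a4 = 3, a5 = 7, a6 = 3.
Check constraint 6: a5 + a6 = 10; constraint 7: a1 - a4 = 0. The remaining constraints are straightforward to verify.

Satisfiable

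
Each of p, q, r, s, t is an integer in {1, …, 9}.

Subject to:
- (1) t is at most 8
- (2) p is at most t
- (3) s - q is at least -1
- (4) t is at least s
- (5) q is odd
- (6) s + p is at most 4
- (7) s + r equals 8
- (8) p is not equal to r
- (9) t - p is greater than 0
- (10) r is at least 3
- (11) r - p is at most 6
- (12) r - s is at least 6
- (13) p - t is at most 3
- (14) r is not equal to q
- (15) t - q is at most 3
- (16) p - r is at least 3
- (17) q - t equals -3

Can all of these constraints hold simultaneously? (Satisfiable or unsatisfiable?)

Constraints 3, 12, 13, 15, and 16 give q − t ≥ -3, t − p ≥ -3, p − r ≥ 3, r − s ≥ 6, s − q ≥ -1.
Adding all 5 inequalities: the left sides telescope to 0, and the right sides sum to (-3) + (-3) + 3 + 6 + (-1) = 2. So 0 ≥ 2, which is false.

Unsatisfiable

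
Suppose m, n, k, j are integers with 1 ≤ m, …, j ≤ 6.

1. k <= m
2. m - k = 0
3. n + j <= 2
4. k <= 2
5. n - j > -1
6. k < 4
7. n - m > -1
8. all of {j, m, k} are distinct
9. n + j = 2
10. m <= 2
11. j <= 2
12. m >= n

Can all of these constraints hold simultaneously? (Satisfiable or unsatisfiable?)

Unsatisfiable

Constraints 4, 10, and 11 confine each of j, m, k to the 2 values {1, 2} (the domain already gives each ≥ 1).
Constraint 8 requires all 3 of them to be distinct, but only 2 values are available — impossible by the pigeonhole principle.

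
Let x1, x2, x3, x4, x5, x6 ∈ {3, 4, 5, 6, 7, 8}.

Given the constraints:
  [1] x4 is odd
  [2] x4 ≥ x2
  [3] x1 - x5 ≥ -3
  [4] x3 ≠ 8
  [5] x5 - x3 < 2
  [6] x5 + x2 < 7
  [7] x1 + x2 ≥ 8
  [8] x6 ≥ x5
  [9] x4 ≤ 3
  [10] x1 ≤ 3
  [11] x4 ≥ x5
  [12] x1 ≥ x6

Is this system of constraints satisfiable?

Unsatisfiable

From constraint 10: x1 ≤ 3. From constraints 2 and 9: x2 ≤ x4 ≤ 3. Hence x1 + x2 ≤ 6. But constraint 7 requires x1 + x2 ≥ 8, and 8 > 6. Contradiction.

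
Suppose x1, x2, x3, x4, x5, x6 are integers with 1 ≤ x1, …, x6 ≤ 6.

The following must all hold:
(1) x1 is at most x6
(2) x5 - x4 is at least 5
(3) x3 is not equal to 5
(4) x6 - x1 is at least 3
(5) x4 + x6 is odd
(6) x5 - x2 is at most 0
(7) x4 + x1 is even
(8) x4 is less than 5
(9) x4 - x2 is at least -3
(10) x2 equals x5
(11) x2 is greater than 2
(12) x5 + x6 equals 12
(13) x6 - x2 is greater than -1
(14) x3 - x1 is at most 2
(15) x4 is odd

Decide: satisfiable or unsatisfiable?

Unsatisfiable

Constraints 2, 6, and 9 give x4 − x2 ≥ -3, x2 − x5 ≥ 0, x5 − x4 ≥ 5.
Adding all 3 inequalities: the left sides telescope to 0, and the right sides sum to (-3) + 0 + 5 = 2. So 0 ≥ 2, which is false.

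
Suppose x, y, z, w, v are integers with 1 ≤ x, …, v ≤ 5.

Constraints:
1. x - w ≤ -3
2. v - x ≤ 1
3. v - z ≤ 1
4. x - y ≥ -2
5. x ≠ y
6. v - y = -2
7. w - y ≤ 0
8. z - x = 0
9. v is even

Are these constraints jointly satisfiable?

Constraints 1, 4, and 7 give w − x ≥ 3, x − y ≥ -2, y − w ≥ 0.
Adding all 3 inequalities: the left sides telescope to 0, and the right sides sum to 3 + (-2) + 0 = 1. So 0 ≥ 1, which is false.

Unsatisfiable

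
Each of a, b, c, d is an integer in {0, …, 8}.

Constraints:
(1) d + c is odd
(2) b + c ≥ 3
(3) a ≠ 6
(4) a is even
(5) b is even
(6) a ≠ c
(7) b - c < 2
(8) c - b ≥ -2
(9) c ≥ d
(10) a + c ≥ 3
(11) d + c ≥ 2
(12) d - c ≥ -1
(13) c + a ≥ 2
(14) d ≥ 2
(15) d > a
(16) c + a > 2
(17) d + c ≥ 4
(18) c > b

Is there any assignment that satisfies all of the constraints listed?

Satisfiable

One satisfying assignment is a = 0, b = 2, c = 3, d = 2.
For the less obvious constraints — constraint 2: b + c = 5; constraint 7: b - c = -1; constraint 8: c - b = 1 — and the others hold by inspection.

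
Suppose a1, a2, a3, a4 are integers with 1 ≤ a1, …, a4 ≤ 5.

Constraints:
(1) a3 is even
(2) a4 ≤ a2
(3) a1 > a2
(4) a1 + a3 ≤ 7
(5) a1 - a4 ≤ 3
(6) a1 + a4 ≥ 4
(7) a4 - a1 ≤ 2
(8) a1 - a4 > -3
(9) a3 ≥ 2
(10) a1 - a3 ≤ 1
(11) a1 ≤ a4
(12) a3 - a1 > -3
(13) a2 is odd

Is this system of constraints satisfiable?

Unsatisfiable

Constraints 2, 3, and 11 give a4 ≤ a2, a2 < a1, a1 ≤ a4. Chaining: a4 ≤ a2 < a1 ≤ a4, which forces a4 < a4 — impossible.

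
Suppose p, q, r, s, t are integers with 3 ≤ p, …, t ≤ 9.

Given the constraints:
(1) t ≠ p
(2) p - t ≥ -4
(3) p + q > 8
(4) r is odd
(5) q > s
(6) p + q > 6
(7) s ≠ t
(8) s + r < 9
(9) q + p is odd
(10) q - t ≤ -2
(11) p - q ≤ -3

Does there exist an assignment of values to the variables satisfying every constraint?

Constraints 2, 10, and 11 give q − p ≥ 3, p − t ≥ -4, t − q ≥ 2.
Adding all 3 inequalities: the left sides telescope to 0, and the right sides sum to 3 + (-4) + 2 = 1. So 0 ≥ 1, which is false.

Unsatisfiable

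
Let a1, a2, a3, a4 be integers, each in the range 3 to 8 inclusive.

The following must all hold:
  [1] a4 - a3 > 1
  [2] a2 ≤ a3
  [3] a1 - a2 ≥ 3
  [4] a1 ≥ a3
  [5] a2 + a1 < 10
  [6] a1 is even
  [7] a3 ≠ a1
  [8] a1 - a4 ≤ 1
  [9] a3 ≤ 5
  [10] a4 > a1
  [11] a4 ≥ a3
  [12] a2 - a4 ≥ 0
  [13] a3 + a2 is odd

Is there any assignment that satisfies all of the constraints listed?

Unsatisfiable

Constraints 3, 8, and 12 give a1 − a2 ≥ 3, a2 − a4 ≥ 0, a4 − a1 ≥ -1.
Adding all 3 inequalities: the left sides telescope to 0, and the right sides sum to 3 + 0 + (-1) = 2. So 0 ≥ 2, which is false.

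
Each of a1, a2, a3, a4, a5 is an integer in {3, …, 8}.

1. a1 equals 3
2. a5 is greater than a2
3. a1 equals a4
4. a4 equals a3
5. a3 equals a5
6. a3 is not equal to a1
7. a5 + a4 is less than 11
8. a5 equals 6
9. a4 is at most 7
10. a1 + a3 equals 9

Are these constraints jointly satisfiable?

Unsatisfiable

Constraint 1 fixes a1 = 3 and constraint 8 fixes a5 = 6. Constraints 3, 4, and 5 give a1 = a4 = a3 = a5, so a1 = a5. But 3 ≠ 6 — contradiction.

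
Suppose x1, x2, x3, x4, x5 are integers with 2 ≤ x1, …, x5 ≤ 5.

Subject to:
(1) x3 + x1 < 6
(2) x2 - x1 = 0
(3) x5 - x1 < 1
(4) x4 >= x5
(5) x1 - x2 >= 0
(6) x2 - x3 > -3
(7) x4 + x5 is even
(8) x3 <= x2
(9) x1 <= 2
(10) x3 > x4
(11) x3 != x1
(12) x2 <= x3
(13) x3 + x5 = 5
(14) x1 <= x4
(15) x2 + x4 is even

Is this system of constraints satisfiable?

Unsatisfiable

Constraints 5, 8, 10, and 14 give x3 ≤ x2, x2 ≤ x1, x1 ≤ x4, x4 < x3. Chaining: x3 ≤ x2 ≤ x1 ≤ x4 < x3, which forces x3 < x3 — impossible.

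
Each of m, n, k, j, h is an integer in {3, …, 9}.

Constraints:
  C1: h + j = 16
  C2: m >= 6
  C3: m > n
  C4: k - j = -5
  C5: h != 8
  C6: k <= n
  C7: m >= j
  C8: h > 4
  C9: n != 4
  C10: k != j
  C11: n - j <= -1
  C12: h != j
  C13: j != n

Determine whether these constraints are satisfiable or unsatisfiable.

One satisfying assignment is m = 9, n = 6, k = 4, j = 9, h = 7.
For the less obvious constraints — constraint 1: h + j = 16; constraint 4: k - j = -5 — and the others hold by inspection.

Satisfiable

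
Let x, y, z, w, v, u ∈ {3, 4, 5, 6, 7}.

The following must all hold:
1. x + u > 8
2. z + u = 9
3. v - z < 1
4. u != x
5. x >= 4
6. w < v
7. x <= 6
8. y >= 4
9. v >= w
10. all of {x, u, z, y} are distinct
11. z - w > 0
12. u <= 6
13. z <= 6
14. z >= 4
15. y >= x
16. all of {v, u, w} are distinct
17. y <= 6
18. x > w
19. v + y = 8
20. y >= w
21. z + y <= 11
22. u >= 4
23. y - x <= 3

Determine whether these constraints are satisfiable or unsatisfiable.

Constraints 5, 7, 8, 12, 13, 14, 17, and 22 confine each of x, u, z, y to the 3 values {4, …, 6}.
Constraint 10 requires all 4 of them to be distinct, but only 3 values are available — impossible by the pigeonhole principle.

Unsatisfiable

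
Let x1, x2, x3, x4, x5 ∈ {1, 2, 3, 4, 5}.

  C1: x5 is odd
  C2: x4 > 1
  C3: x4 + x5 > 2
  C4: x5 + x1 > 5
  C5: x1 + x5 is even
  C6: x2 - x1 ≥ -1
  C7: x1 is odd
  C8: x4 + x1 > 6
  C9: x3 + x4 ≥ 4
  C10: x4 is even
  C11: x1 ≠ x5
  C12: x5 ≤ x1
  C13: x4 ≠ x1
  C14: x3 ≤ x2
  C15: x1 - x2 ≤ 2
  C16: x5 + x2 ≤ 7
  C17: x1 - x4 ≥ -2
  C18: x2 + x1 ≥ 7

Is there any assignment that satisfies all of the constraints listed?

Satisfiable

Setting (x1, x2, x3, x4, x5) = (5, 4, 3, 4, 1) satisfies everything: constraint 3: x4 + x5 = 5; constraint 4: x5 + x1 = 6; constraint 6: x2 - x1 = -1, and the others follow.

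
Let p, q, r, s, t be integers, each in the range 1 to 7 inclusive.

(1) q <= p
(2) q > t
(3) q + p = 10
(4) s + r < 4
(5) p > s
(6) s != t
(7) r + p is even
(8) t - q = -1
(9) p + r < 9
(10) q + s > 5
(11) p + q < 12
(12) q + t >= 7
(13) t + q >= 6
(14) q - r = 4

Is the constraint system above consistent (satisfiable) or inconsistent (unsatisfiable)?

Setting (p, q, r, s, t) = (5, 5, 1, 2, 4) satisfies everything: constraint 3: q + p = 10; constraint 4: s + r = 3, and the others follow.

Satisfiable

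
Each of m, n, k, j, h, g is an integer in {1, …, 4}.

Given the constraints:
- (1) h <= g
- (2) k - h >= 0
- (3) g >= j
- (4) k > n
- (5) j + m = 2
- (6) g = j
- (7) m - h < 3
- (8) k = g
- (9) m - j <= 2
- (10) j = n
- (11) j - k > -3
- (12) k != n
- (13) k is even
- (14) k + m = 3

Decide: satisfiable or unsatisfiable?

Unsatisfiable

From constraints 6, 8, and 10, k = g = j = n, so k = n. But constraint 12 says k ≠ n. Contradiction.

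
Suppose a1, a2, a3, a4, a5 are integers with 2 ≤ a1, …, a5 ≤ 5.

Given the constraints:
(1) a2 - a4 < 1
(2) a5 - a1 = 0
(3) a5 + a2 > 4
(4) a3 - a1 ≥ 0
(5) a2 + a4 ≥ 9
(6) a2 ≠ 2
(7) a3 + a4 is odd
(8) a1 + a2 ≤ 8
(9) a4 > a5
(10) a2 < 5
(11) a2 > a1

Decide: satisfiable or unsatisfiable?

Try a1 = 3, a2 = 4, a3 = 4, a4 = 5, a5 = 3.
Check constraint 1: a2 - a4 = -1; constraint 2: a5 - a1 = 0. The remaining constraints are straightforward to verify.

Satisfiable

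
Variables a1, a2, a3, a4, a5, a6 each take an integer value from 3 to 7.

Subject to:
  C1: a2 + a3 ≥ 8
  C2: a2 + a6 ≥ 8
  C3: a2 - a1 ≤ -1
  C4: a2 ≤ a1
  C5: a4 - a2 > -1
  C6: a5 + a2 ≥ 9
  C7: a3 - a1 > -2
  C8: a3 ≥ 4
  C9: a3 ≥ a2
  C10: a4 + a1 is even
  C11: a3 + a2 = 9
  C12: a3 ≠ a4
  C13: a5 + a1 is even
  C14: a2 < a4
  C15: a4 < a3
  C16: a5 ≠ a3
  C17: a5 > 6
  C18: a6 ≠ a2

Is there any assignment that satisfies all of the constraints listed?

Satisfiable

Take a1 = 7, a2 = 3, a3 = 6, a4 = 5, a5 = 7, a6 = 6. Then constraint 1: a2 + a3 = 9; constraint 2: a2 + a6 = 9, and every other listed constraint is also met.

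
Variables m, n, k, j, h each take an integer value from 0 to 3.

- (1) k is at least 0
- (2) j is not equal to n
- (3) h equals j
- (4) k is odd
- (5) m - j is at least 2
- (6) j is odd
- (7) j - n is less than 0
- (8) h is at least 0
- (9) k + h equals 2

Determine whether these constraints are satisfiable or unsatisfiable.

Satisfiable

The assignment m = 3, n = 3, k = 1, j = 1, h = 1 works:
  constraint 5 holds since m - j = 2.
  constraint 7 holds since j - n = -2.
  constraint 9 holds since k + h = 2.
The rest check out directly.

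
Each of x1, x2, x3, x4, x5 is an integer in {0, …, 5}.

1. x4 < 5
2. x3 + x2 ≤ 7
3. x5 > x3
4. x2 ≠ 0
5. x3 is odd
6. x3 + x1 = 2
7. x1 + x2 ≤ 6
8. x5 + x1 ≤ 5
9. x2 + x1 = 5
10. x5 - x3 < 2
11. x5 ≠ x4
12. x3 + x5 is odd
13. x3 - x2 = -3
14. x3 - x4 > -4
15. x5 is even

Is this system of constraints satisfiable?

Satisfiable

One satisfying assignment is x1 = 1, x2 = 4, x3 = 1, x4 = 4, x5 = 2.
For the less obvious constraints — constraint 2: x3 + x2 = 5; constraint 6: x3 + x1 = 2; constraint 7: x1 + x2 = 5 — and the others hold by inspection.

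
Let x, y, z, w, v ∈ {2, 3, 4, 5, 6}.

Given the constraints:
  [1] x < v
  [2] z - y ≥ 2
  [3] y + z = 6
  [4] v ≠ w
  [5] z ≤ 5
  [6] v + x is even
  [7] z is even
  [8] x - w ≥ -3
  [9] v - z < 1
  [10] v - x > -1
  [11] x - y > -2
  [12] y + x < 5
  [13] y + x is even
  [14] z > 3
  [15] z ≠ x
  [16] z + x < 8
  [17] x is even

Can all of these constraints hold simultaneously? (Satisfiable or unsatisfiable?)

Try x = 2, y = 2, z = 4, w = 2, v = 4.
Check constraint 2: z - y = 2; constraint 3: y + z = 6; constraint 8: x - w = 0. The remaining constraints are straightforward to verify.

Satisfiable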